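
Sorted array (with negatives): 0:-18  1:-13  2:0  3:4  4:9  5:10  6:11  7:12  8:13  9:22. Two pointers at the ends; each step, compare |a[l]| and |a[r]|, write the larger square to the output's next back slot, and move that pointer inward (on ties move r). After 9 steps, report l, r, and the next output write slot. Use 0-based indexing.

l=0 r=9: |-18|<=|22| out[9]=484, r--
l=0 r=8: |-18|>|13| out[8]=324, l++
l=1 r=8: |-13|<=|13| out[7]=169, r--
l=1 r=7: |-13|>|12| out[6]=169, l++
l=2 r=7: |0|<=|12| out[5]=144, r--
l=2 r=6: |0|<=|11| out[4]=121, r--
l=2 r=5: |0|<=|10| out[3]=100, r--
l=2 r=4: |0|<=|9| out[2]=81, r--
l=2 r=3: |0|<=|4| out[1]=16, r--

l=2, r=2, next write slot=0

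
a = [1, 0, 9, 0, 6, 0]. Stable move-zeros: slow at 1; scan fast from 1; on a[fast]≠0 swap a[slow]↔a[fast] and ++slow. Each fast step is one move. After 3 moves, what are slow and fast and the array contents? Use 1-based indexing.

(s=1,f=1) a[fast]=1≠0 swap→a[1]=1 → slow++,fast++
(s=2,f=2) a[fast]=0 → fast++
(s=2,f=3) a[fast]=9≠0 swap→a[2]=9 → slow++,fast++

slow=3, fast=4, a=[1, 9, 0, 0, 6, 0]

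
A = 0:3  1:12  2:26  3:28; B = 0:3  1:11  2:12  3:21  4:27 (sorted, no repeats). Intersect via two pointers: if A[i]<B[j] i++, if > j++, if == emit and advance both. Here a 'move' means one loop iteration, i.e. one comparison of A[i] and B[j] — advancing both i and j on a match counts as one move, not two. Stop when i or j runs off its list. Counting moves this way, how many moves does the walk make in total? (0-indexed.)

6 moves

i=0 j=0: 3==3 emit, i++,j++
i=1 j=1: 12>11, j++
i=1 j=2: 12==12 emit, i++,j++
i=2 j=3: 26>21, j++
i=2 j=4: 26<27, i++
i=3 j=4: 28>27, j++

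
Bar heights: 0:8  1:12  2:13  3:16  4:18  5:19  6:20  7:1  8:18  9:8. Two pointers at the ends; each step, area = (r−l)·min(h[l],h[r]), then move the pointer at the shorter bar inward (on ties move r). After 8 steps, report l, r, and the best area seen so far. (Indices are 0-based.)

l=5, r=6, best area=84

[0,9] min(8,8)*9=72 best=72 * → r--
[0,8] min(8,18)*8=64 best=72 → l++
[1,8] min(12,18)*7=84 best=84 * → l++
[2,8] min(13,18)*6=78 best=84 → l++
[3,8] min(16,18)*5=80 best=84 → l++
[4,8] min(18,18)*4=72 best=84 → r--
[4,7] min(18,1)*3=3 best=84 → r--
[4,6] min(18,20)*2=36 best=84 → l++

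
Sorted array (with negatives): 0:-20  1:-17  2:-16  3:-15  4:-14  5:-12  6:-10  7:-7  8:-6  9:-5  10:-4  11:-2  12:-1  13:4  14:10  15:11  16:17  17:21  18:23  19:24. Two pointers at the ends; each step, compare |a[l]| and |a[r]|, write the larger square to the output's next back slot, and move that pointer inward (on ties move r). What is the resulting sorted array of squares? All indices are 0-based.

l=0 r=19: |-20|<=|24| out[19]=576, r--
l=0 r=18: |-20|<=|23| out[18]=529, r--
l=0 r=17: |-20|<=|21| out[17]=441, r--
l=0 r=16: |-20|>|17| out[16]=400, l++
l=1 r=16: |-17|<=|17| out[15]=289, r--
l=1 r=15: |-17|>|11| out[14]=289, l++
l=2 r=15: |-16|>|11| out[13]=256, l++
l=3 r=15: |-15|>|11| out[12]=225, l++
l=4 r=15: |-14|>|11| out[11]=196, l++
l=5 r=15: |-12|>|11| out[10]=144, l++
l=6 r=15: |-10|<=|11| out[9]=121, r--
l=6 r=14: |-10|<=|10| out[8]=100, r--
l=6 r=13: |-10|>|4| out[7]=100, l++
l=7 r=13: |-7|>|4| out[6]=49, l++
l=8 r=13: |-6|>|4| out[5]=36, l++
l=9 r=13: |-5|>|4| out[4]=25, l++
l=10 r=13: |-4|<=|4| out[3]=16, r--
l=10 r=12: |-4|>|-1| out[2]=16, l++
l=11 r=12: |-2|>|-1| out[1]=4, l++
l=12 r=12: |-1|<=|-1| out[0]=1, r--

[1, 4, 16, 16, 25, 36, 49, 100, 100, 121, 144, 196, 225, 256, 289, 289, 400, 441, 529, 576]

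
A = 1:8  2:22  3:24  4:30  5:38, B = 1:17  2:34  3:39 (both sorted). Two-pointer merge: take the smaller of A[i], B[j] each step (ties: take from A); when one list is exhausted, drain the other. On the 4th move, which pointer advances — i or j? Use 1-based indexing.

i

[i=1,j=1] A[i]=8<=B[j]=17 take 8 → i++
[i=2,j=1] A[i]=22>B[j]=17 take 17 → j++
[i=2,j=2] A[i]=22<=B[j]=34 take 22 → i++
[i=3,j=2] A[i]=24<=B[j]=34 take 24 → i++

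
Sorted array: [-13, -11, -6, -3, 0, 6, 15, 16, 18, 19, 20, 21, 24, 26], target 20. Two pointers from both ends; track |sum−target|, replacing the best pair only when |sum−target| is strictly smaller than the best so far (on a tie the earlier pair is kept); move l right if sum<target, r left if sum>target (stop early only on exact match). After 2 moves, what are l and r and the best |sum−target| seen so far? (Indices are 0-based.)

l=2, r=13, best |Δ|=5

[0,13] -13+26=13 d=7 * → l++
[1,13] -11+26=15 d=5 * → l++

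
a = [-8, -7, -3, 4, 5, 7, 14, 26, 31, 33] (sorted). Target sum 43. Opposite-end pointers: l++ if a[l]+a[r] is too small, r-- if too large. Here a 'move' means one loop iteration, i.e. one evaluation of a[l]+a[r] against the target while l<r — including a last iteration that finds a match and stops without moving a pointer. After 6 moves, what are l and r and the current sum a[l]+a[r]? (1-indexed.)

l=1 r=10: -8+33=25 <43, l++
l=2 r=10: -7+33=26 <43, l++
l=3 r=10: -3+33=30 <43, l++
l=4 r=10: 4+33=37 <43, l++
l=5 r=10: 5+33=38 <43, l++
l=6 r=10: 7+33=40 <43, l++

l=7, r=10, sum=47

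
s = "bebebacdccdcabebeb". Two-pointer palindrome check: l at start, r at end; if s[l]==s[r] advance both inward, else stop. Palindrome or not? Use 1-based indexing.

palindrome

[1,18] 'b'=='b' → l++,r--
[2,17] 'e'=='e' → l++,r--
[3,16] 'b'=='b' → l++,r--
[4,15] 'e'=='e' → l++,r--
[5,14] 'b'=='b' → l++,r--
[6,13] 'a'=='a' → l++,r--
[7,12] 'c'=='c' → l++,r--
[8,11] 'd'=='d' → l++,r--
[9,10] 'c'=='c' → l++,r--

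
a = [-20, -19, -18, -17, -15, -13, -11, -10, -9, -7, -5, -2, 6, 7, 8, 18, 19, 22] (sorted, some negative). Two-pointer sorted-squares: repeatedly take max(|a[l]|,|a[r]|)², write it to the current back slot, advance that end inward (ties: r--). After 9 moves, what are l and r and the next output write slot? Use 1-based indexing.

l=7, r=15, next write slot=9

[1,18] |-20|<=|22| out[18]=484 → r--
[1,17] |-20|>|19| out[17]=400 → l++
[2,17] |-19|<=|19| out[16]=361 → r--
[2,16] |-19|>|18| out[15]=361 → l++
[3,16] |-18|<=|18| out[14]=324 → r--
[3,15] |-18|>|8| out[13]=324 → l++
[4,15] |-17|>|8| out[12]=289 → l++
[5,15] |-15|>|8| out[11]=225 → l++
[6,15] |-13|>|8| out[10]=169 → l++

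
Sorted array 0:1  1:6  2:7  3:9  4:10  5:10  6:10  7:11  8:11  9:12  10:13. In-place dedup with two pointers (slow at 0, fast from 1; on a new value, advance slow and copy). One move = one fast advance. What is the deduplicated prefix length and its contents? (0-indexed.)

length 8; prefix = [1, 6, 7, 9, 10, 11, 12, 13]

slow=0 fast=1: a[fast]=6≠a[slow]=1 write a[1]=6, slow++,fast++
slow=1 fast=2: a[fast]=7≠a[slow]=6 write a[2]=7, slow++,fast++
slow=2 fast=3: a[fast]=9≠a[slow]=7 write a[3]=9, slow++,fast++
slow=3 fast=4: a[fast]=10≠a[slow]=9 write a[4]=10, slow++,fast++
slow=4 fast=5: a[fast]=10=a[slow] dup, fast++
slow=4 fast=6: a[fast]=10=a[slow] dup, fast++
slow=4 fast=7: a[fast]=11≠a[slow]=10 write a[5]=11, slow++,fast++
slow=5 fast=8: a[fast]=11=a[slow] dup, fast++
slow=5 fast=9: a[fast]=12≠a[slow]=11 write a[6]=12, slow++,fast++
slow=6 fast=10: a[fast]=13≠a[slow]=12 write a[7]=13, slow++,fast++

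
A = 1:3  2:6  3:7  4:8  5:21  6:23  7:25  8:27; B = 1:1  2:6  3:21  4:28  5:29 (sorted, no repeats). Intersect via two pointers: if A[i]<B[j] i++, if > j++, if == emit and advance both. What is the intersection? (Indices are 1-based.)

intersection = [6, 21]

[i=1,j=1] 3>1 → j++
[i=1,j=2] 3<6 → i++
[i=2,j=2] 6==6 emit → i++,j++
[i=3,j=3] 7<21 → i++
[i=4,j=3] 8<21 → i++
[i=5,j=3] 21==21 emit → i++,j++
[i=6,j=4] 23<28 → i++
[i=7,j=4] 25<28 → i++
[i=8,j=4] 27<28 → i++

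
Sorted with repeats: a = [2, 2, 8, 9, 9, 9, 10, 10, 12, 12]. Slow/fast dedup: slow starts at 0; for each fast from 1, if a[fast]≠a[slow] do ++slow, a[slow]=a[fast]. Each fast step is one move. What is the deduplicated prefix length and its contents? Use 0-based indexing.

length 5; prefix = [2, 8, 9, 10, 12]

slow=0 fast=1: a[fast]=2=a[slow] dup, fast++
slow=0 fast=2: a[fast]=8≠a[slow]=2 write a[1]=8, slow++,fast++
slow=1 fast=3: a[fast]=9≠a[slow]=8 write a[2]=9, slow++,fast++
slow=2 fast=4: a[fast]=9=a[slow] dup, fast++
slow=2 fast=5: a[fast]=9=a[slow] dup, fast++
slow=2 fast=6: a[fast]=10≠a[slow]=9 write a[3]=10, slow++,fast++
slow=3 fast=7: a[fast]=10=a[slow] dup, fast++
slow=3 fast=8: a[fast]=12≠a[slow]=10 write a[4]=12, slow++,fast++
slow=4 fast=9: a[fast]=12=a[slow] dup, fast++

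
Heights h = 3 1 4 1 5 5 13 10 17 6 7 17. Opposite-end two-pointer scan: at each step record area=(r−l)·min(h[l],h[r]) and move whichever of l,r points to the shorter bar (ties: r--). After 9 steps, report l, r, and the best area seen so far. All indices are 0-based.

l=8, r=10, best area=65

l=0 r=11: min(3,17)*11=33 best=33 *, l++
l=1 r=11: min(1,17)*10=10 best=33, l++
l=2 r=11: min(4,17)*9=36 best=36 *, l++
l=3 r=11: min(1,17)*8=8 best=36, l++
l=4 r=11: min(5,17)*7=35 best=36, l++
l=5 r=11: min(5,17)*6=30 best=36, l++
l=6 r=11: min(13,17)*5=65 best=65 *, l++
l=7 r=11: min(10,17)*4=40 best=65, l++
l=8 r=11: min(17,17)*3=51 best=65, r--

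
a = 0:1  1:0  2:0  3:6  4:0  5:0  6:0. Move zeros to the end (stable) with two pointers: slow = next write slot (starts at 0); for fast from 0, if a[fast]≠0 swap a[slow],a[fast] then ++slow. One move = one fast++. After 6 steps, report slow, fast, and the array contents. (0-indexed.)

(s=0,f=0) a[fast]=1≠0 swap→a[0]=1 → slow++,fast++
(s=1,f=1) a[fast]=0 → fast++
(s=1,f=2) a[fast]=0 → fast++
(s=1,f=3) a[fast]=6≠0 swap→a[1]=6 → slow++,fast++
(s=2,f=4) a[fast]=0 → fast++
(s=2,f=5) a[fast]=0 → fast++

slow=2, fast=6, a=[1, 6, 0, 0, 0, 0, 0]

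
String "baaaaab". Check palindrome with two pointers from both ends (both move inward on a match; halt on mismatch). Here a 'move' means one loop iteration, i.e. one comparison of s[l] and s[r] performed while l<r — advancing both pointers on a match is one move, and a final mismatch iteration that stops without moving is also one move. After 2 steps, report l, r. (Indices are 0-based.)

l=0 r=6: 'b'=='b', l++,r--
l=1 r=5: 'a'=='a', l++,r--

l=2, r=4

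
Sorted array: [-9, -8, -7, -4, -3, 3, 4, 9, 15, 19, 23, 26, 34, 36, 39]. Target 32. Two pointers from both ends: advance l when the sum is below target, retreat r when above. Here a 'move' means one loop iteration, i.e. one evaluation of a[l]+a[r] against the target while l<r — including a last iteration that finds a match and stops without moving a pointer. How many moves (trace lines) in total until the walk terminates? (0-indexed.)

l=0 r=14: -9+39=30 <32, l++
l=1 r=14: -8+39=31 <32, l++
l=2 r=14: -7+39=32, found

3 moves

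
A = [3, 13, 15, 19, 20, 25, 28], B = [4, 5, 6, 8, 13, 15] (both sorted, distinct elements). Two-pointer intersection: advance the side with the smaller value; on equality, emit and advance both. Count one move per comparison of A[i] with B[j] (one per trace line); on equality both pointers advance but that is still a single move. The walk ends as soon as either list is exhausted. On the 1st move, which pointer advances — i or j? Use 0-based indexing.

i=0 j=0: 3<4, i++

i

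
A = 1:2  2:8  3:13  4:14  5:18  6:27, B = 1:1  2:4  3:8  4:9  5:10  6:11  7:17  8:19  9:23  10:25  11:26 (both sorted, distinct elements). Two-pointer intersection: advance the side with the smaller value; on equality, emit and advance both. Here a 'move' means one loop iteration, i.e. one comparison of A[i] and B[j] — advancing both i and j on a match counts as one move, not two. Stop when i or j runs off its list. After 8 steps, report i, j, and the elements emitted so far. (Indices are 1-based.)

i=4, j=7, emitted=[8]

i=1 j=1: 2>1, j++
i=1 j=2: 2<4, i++
i=2 j=2: 8>4, j++
i=2 j=3: 8==8 emit, i++,j++
i=3 j=4: 13>9, j++
i=3 j=5: 13>10, j++
i=3 j=6: 13>11, j++
i=3 j=7: 13<17, i++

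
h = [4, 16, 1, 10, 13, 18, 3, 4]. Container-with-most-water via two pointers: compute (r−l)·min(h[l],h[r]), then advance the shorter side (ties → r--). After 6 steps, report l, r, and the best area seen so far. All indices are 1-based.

l=5, r=6, best area=64

l=1 r=8: min(4,4)*7=28 best=28 *, r--
l=1 r=7: min(4,3)*6=18 best=28, r--
l=1 r=6: min(4,18)*5=20 best=28, l++
l=2 r=6: min(16,18)*4=64 best=64 *, l++
l=3 r=6: min(1,18)*3=3 best=64, l++
l=4 r=6: min(10,18)*2=20 best=64, l++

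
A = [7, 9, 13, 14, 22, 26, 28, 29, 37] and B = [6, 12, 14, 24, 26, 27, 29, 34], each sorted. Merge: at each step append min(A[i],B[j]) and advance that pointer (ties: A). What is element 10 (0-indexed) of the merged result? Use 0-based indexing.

merged[10] = 26

i=0 j=0: A[i]=7>B[j]=6 take 6, j++
i=0 j=1: A[i]=7<=B[j]=12 take 7, i++
i=1 j=1: A[i]=9<=B[j]=12 take 9, i++
i=2 j=1: A[i]=13>B[j]=12 take 12, j++
i=2 j=2: A[i]=13<=B[j]=14 take 13, i++
i=3 j=2: A[i]=14<=B[j]=14 take 14, i++
i=4 j=2: A[i]=22>B[j]=14 take 14, j++
i=4 j=3: A[i]=22<=B[j]=24 take 22, i++
i=5 j=3: A[i]=26>B[j]=24 take 24, j++
i=5 j=4: A[i]=26<=B[j]=26 take 26, i++
i=6 j=4: A[i]=28>B[j]=26 take 26, j++
i=6 j=5: A[i]=28>B[j]=27 take 27, j++
i=6 j=6: A[i]=28<=B[j]=29 take 28, i++
i=7 j=6: A[i]=29<=B[j]=29 take 29, i++
i=8 j=6: A[i]=37>B[j]=29 take 29, j++
i=8 j=7: A[i]=37>B[j]=34 take 34, j++
i=8 j=8: B done, take A[i]=37, i++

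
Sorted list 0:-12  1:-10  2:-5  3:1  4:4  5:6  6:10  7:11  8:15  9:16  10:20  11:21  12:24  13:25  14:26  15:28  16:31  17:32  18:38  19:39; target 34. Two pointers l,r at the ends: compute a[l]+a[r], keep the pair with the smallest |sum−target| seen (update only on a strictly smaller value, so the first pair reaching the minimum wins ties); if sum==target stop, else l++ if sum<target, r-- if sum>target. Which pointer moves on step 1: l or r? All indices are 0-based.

l

l=0 r=19: -12+39=27 d=7 *, l++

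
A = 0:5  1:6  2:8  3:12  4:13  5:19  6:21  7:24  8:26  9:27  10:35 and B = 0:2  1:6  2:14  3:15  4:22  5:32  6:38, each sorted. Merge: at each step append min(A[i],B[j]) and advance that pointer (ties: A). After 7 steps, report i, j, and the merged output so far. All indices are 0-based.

i=5, j=2, merged so far=[2, 5, 6, 6, 8, 12, 13]

i=0 j=0: A[i]=5>B[j]=2 take 2, j++
i=0 j=1: A[i]=5<=B[j]=6 take 5, i++
i=1 j=1: A[i]=6<=B[j]=6 take 6, i++
i=2 j=1: A[i]=8>B[j]=6 take 6, j++
i=2 j=2: A[i]=8<=B[j]=14 take 8, i++
i=3 j=2: A[i]=12<=B[j]=14 take 12, i++
i=4 j=2: A[i]=13<=B[j]=14 take 13, i++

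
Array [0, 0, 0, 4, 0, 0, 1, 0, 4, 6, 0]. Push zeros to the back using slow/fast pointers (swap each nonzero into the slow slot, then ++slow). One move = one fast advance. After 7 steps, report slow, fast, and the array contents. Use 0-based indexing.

slow=0 fast=0: a[fast]=0, fast++
slow=0 fast=1: a[fast]=0, fast++
slow=0 fast=2: a[fast]=0, fast++
slow=0 fast=3: a[fast]=4≠0 swap→a[0]=4, slow++,fast++
slow=1 fast=4: a[fast]=0, fast++
slow=1 fast=5: a[fast]=0, fast++
slow=1 fast=6: a[fast]=1≠0 swap→a[1]=1, slow++,fast++

slow=2, fast=7, a=[4, 1, 0, 0, 0, 0, 0, 0, 4, 6, 0]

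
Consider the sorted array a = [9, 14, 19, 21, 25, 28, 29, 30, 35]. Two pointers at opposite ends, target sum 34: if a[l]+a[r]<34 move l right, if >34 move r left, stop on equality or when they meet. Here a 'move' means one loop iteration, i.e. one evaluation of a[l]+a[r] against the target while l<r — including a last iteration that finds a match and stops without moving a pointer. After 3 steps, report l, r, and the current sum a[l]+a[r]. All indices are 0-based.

l=0, r=5, sum=37

l=0 r=8: 9+35=44 >34, r--
l=0 r=7: 9+30=39 >34, r--
l=0 r=6: 9+29=38 >34, r--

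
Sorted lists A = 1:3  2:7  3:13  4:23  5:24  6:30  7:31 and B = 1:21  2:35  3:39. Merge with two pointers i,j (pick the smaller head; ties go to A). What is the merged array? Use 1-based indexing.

[i=1,j=1] A[i]=3<=B[j]=21 take 3 → i++
[i=2,j=1] A[i]=7<=B[j]=21 take 7 → i++
[i=3,j=1] A[i]=13<=B[j]=21 take 13 → i++
[i=4,j=1] A[i]=23>B[j]=21 take 21 → j++
[i=4,j=2] A[i]=23<=B[j]=35 take 23 → i++
[i=5,j=2] A[i]=24<=B[j]=35 take 24 → i++
[i=6,j=2] A[i]=30<=B[j]=35 take 30 → i++
[i=7,j=2] A[i]=31<=B[j]=35 take 31 → i++
[i=8,j=2] A done, take B[j]=35 → j++
[i=8,j=3] A done, take B[j]=39 → j++

[3, 7, 13, 21, 23, 24, 30, 31, 35, 39]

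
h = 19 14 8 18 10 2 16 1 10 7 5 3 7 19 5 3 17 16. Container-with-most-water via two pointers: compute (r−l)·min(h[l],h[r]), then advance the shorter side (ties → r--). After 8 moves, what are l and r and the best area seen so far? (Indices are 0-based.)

[0,17] min(19,16)*17=272 best=272 * → r--
[0,16] min(19,17)*16=272 best=272 → r--
[0,15] min(19,3)*15=45 best=272 → r--
[0,14] min(19,5)*14=70 best=272 → r--
[0,13] min(19,19)*13=247 best=272 → r--
[0,12] min(19,7)*12=84 best=272 → r--
[0,11] min(19,3)*11=33 best=272 → r--
[0,10] min(19,5)*10=50 best=272 → r--

l=0, r=9, best area=272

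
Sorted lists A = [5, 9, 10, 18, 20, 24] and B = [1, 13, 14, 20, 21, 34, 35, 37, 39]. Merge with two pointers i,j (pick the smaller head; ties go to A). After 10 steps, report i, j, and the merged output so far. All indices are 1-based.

[i=1,j=1] A[i]=5>B[j]=1 take 1 → j++
[i=1,j=2] A[i]=5<=B[j]=13 take 5 → i++
[i=2,j=2] A[i]=9<=B[j]=13 take 9 → i++
[i=3,j=2] A[i]=10<=B[j]=13 take 10 → i++
[i=4,j=2] A[i]=18>B[j]=13 take 13 → j++
[i=4,j=3] A[i]=18>B[j]=14 take 14 → j++
[i=4,j=4] A[i]=18<=B[j]=20 take 18 → i++
[i=5,j=4] A[i]=20<=B[j]=20 take 20 → i++
[i=6,j=4] A[i]=24>B[j]=20 take 20 → j++
[i=6,j=5] A[i]=24>B[j]=21 take 21 → j++

i=6, j=6, merged so far=[1, 5, 9, 10, 13, 14, 18, 20, 20, 21]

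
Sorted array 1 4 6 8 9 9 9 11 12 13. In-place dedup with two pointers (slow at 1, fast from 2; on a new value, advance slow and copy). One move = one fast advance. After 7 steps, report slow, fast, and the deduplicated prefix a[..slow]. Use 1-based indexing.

slow=6, fast=9, prefix=[1, 4, 6, 8, 9, 11]

(s=1,f=2) a[fast]=4≠a[slow]=1 write a[2]=4 → slow++,fast++
(s=2,f=3) a[fast]=6≠a[slow]=4 write a[3]=6 → slow++,fast++
(s=3,f=4) a[fast]=8≠a[slow]=6 write a[4]=8 → slow++,fast++
(s=4,f=5) a[fast]=9≠a[slow]=8 write a[5]=9 → slow++,fast++
(s=5,f=6) a[fast]=9=a[slow] dup → fast++
(s=5,f=7) a[fast]=9=a[slow] dup → fast++
(s=5,f=8) a[fast]=11≠a[slow]=9 write a[6]=11 → slow++,fast++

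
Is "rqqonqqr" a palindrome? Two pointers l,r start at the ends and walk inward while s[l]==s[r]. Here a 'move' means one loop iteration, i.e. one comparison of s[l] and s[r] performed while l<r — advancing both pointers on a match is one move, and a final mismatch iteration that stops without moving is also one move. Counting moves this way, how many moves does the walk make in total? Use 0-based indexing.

l=0 r=7: 'r'=='r', l++,r--
l=1 r=6: 'q'=='q', l++,r--
l=2 r=5: 'q'=='q', l++,r--
l=3 r=4: 'o'!='n', stop

4 moves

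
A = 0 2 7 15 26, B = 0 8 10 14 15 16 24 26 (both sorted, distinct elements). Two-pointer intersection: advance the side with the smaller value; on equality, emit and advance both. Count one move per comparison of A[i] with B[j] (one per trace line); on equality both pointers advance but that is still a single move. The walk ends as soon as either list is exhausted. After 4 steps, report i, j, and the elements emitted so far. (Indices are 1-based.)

i=1 j=1: 0==0 emit, i++,j++
i=2 j=2: 2<8, i++
i=3 j=2: 7<8, i++
i=4 j=2: 15>8, j++

i=4, j=3, emitted=[0]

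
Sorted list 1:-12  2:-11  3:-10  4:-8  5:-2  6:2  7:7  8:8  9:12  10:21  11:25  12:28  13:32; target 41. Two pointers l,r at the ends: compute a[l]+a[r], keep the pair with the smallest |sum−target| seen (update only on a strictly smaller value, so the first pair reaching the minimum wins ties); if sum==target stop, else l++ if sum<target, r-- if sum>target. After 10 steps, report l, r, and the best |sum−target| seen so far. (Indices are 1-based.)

l=1 r=13: -12+32=20 d=21 *, l++
l=2 r=13: -11+32=21 d=20 *, l++
l=3 r=13: -10+32=22 d=19 *, l++
l=4 r=13: -8+32=24 d=17 *, l++
l=5 r=13: -2+32=30 d=11 *, l++
l=6 r=13: 2+32=34 d=7 *, l++
l=7 r=13: 7+32=39 d=2 *, l++
l=8 r=13: 8+32=40 d=1 *, l++
l=9 r=13: 12+32=44 d=3, r--
l=9 r=12: 12+28=40 d=1, l++

l=10, r=12, best |Δ|=1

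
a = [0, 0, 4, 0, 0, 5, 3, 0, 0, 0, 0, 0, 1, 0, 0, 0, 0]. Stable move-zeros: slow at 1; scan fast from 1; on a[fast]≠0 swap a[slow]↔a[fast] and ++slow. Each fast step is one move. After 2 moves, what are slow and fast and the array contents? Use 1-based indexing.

(s=1,f=1) a[fast]=0 → fast++
(s=1,f=2) a[fast]=0 → fast++

slow=1, fast=3, a=[0, 0, 4, 0, 0, 5, 3, 0, 0, 0, 0, 0, 1, 0, 0, 0, 0]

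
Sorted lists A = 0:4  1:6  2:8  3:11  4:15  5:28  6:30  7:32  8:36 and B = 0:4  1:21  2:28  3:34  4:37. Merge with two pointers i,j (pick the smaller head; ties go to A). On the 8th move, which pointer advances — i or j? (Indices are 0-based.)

[i=0,j=0] A[i]=4<=B[j]=4 take 4 → i++
[i=1,j=0] A[i]=6>B[j]=4 take 4 → j++
[i=1,j=1] A[i]=6<=B[j]=21 take 6 → i++
[i=2,j=1] A[i]=8<=B[j]=21 take 8 → i++
[i=3,j=1] A[i]=11<=B[j]=21 take 11 → i++
[i=4,j=1] A[i]=15<=B[j]=21 take 15 → i++
[i=5,j=1] A[i]=28>B[j]=21 take 21 → j++
[i=5,j=2] A[i]=28<=B[j]=28 take 28 → i++

i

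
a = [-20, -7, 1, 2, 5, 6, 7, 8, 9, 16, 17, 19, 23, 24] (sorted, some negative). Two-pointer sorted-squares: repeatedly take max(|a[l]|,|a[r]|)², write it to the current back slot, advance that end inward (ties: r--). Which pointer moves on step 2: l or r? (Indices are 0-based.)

[0,13] |-20|<=|24| out[13]=576 → r--
[0,12] |-20|<=|23| out[12]=529 → r--

r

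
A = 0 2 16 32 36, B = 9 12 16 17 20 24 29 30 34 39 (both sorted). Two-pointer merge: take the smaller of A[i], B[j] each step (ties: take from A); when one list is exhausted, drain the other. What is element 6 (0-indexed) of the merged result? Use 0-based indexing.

[i=0,j=0] A[i]=0<=B[j]=9 take 0 → i++
[i=1,j=0] A[i]=2<=B[j]=9 take 2 → i++
[i=2,j=0] A[i]=16>B[j]=9 take 9 → j++
[i=2,j=1] A[i]=16>B[j]=12 take 12 → j++
[i=2,j=2] A[i]=16<=B[j]=16 take 16 → i++
[i=3,j=2] A[i]=32>B[j]=16 take 16 → j++
[i=3,j=3] A[i]=32>B[j]=17 take 17 → j++
[i=3,j=4] A[i]=32>B[j]=20 take 20 → j++
[i=3,j=5] A[i]=32>B[j]=24 take 24 → j++
[i=3,j=6] A[i]=32>B[j]=29 take 29 → j++
[i=3,j=7] A[i]=32>B[j]=30 take 30 → j++
[i=3,j=8] A[i]=32<=B[j]=34 take 32 → i++
[i=4,j=8] A[i]=36>B[j]=34 take 34 → j++
[i=4,j=9] A[i]=36<=B[j]=39 take 36 → i++
[i=5,j=9] A done, take B[j]=39 → j++

merged[6] = 17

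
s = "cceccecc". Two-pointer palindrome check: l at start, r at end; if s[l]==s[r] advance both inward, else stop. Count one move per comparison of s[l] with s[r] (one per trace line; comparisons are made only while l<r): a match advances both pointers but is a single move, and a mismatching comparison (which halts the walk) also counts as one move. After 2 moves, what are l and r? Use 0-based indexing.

l=2, r=5

l=0 r=7: 'c'=='c', l++,r--
l=1 r=6: 'c'=='c', l++,r--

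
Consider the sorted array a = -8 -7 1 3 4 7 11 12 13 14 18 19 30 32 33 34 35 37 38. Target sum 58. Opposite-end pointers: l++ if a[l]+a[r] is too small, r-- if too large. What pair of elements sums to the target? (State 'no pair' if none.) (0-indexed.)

no pair

l=0 r=18: -8+38=30 <58, l++
l=1 r=18: -7+38=31 <58, l++
l=2 r=18: 1+38=39 <58, l++
l=3 r=18: 3+38=41 <58, l++
l=4 r=18: 4+38=42 <58, l++
l=5 r=18: 7+38=45 <58, l++
l=6 r=18: 11+38=49 <58, l++
l=7 r=18: 12+38=50 <58, l++
l=8 r=18: 13+38=51 <58, l++
l=9 r=18: 14+38=52 <58, l++
l=10 r=18: 18+38=56 <58, l++
l=11 r=18: 19+38=57 <58, l++
l=12 r=18: 30+38=68 >58, r--
l=12 r=17: 30+37=67 >58, r--
l=12 r=16: 30+35=65 >58, r--
l=12 r=15: 30+34=64 >58, r--
l=12 r=14: 30+33=63 >58, r--
l=12 r=13: 30+32=62 >58, r--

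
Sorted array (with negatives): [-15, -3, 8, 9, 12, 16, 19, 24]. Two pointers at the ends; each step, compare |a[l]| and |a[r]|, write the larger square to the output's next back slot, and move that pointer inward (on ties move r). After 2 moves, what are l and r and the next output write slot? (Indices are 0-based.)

l=0, r=5, next write slot=5

[0,7] |-15|<=|24| out[7]=576 → r--
[0,6] |-15|<=|19| out[6]=361 → r--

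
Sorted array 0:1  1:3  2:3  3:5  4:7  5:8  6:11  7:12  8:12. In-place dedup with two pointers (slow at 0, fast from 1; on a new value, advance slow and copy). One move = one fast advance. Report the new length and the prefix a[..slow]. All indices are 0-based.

slow=0 fast=1: a[fast]=3≠a[slow]=1 write a[1]=3, slow++,fast++
slow=1 fast=2: a[fast]=3=a[slow] dup, fast++
slow=1 fast=3: a[fast]=5≠a[slow]=3 write a[2]=5, slow++,fast++
slow=2 fast=4: a[fast]=7≠a[slow]=5 write a[3]=7, slow++,fast++
slow=3 fast=5: a[fast]=8≠a[slow]=7 write a[4]=8, slow++,fast++
slow=4 fast=6: a[fast]=11≠a[slow]=8 write a[5]=11, slow++,fast++
slow=5 fast=7: a[fast]=12≠a[slow]=11 write a[6]=12, slow++,fast++
slow=6 fast=8: a[fast]=12=a[slow] dup, fast++

length 7; prefix = [1, 3, 5, 7, 8, 11, 12]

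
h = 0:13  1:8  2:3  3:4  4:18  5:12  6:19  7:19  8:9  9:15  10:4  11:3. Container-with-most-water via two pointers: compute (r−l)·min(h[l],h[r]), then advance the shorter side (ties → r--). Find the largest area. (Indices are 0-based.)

[0,11] min(13,3)*11=33 best=33 * → r--
[0,10] min(13,4)*10=40 best=40 * → r--
[0,9] min(13,15)*9=117 best=117 * → l++
[1,9] min(8,15)*8=64 best=117 → l++
[2,9] min(3,15)*7=21 best=117 → l++
[3,9] min(4,15)*6=24 best=117 → l++
[4,9] min(18,15)*5=75 best=117 → r--
[4,8] min(18,9)*4=36 best=117 → r--
[4,7] min(18,19)*3=54 best=117 → l++
[5,7] min(12,19)*2=24 best=117 → l++
[6,7] min(19,19)*1=19 best=117 → r--

max area = 117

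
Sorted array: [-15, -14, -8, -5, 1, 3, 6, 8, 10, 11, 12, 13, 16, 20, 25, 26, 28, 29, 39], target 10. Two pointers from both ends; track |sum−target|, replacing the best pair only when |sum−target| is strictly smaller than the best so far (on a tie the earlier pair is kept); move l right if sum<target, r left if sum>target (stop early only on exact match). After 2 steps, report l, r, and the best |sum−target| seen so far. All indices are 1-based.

[1,19] -15+39=24 d=14 * → r--
[1,18] -15+29=14 d=4 * → r--

l=1, r=17, best |Δ|=4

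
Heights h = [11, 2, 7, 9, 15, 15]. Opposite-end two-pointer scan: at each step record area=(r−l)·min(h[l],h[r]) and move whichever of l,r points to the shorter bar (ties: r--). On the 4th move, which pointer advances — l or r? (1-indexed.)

l=1 r=6: min(11,15)*5=55 best=55 *, l++
l=2 r=6: min(2,15)*4=8 best=55, l++
l=3 r=6: min(7,15)*3=21 best=55, l++
l=4 r=6: min(9,15)*2=18 best=55, l++

l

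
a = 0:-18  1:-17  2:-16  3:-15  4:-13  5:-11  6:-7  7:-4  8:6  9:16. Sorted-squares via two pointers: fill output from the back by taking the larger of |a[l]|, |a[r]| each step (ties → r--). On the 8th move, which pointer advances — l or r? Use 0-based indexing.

[0,9] |-18|>|16| out[9]=324 → l++
[1,9] |-17|>|16| out[8]=289 → l++
[2,9] |-16|<=|16| out[7]=256 → r--
[2,8] |-16|>|6| out[6]=256 → l++
[3,8] |-15|>|6| out[5]=225 → l++
[4,8] |-13|>|6| out[4]=169 → l++
[5,8] |-11|>|6| out[3]=121 → l++
[6,8] |-7|>|6| out[2]=49 → l++

l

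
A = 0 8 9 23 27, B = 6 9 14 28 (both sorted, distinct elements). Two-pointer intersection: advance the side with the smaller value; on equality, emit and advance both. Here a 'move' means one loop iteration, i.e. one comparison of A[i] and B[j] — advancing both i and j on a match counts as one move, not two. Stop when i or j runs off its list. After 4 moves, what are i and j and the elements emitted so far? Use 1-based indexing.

[i=1,j=1] 0<6 → i++
[i=2,j=1] 8>6 → j++
[i=2,j=2] 8<9 → i++
[i=3,j=2] 9==9 emit → i++,j++

i=4, j=3, emitted=[9]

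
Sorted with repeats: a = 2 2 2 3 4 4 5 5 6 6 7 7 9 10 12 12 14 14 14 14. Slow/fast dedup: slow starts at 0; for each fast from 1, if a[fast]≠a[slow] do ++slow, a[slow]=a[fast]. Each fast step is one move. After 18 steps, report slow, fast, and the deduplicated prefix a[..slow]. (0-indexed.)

(s=0,f=1) a[fast]=2=a[slow] dup → fast++
(s=0,f=2) a[fast]=2=a[slow] dup → fast++
(s=0,f=3) a[fast]=3≠a[slow]=2 write a[1]=3 → slow++,fast++
(s=1,f=4) a[fast]=4≠a[slow]=3 write a[2]=4 → slow++,fast++
(s=2,f=5) a[fast]=4=a[slow] dup → fast++
(s=2,f=6) a[fast]=5≠a[slow]=4 write a[3]=5 → slow++,fast++
(s=3,f=7) a[fast]=5=a[slow] dup → fast++
(s=3,f=8) a[fast]=6≠a[slow]=5 write a[4]=6 → slow++,fast++
(s=4,f=9) a[fast]=6=a[slow] dup → fast++
(s=4,f=10) a[fast]=7≠a[slow]=6 write a[5]=7 → slow++,fast++
(s=5,f=11) a[fast]=7=a[slow] dup → fast++
(s=5,f=12) a[fast]=9≠a[slow]=7 write a[6]=9 → slow++,fast++
(s=6,f=13) a[fast]=10≠a[slow]=9 write a[7]=10 → slow++,fast++
(s=7,f=14) a[fast]=12≠a[slow]=10 write a[8]=12 → slow++,fast++
(s=8,f=15) a[fast]=12=a[slow] dup → fast++
(s=8,f=16) a[fast]=14≠a[slow]=12 write a[9]=14 → slow++,fast++
(s=9,f=17) a[fast]=14=a[slow] dup → fast++
(s=9,f=18) a[fast]=14=a[slow] dup → fast++

slow=9, fast=19, prefix=[2, 3, 4, 5, 6, 7, 9, 10, 12, 14]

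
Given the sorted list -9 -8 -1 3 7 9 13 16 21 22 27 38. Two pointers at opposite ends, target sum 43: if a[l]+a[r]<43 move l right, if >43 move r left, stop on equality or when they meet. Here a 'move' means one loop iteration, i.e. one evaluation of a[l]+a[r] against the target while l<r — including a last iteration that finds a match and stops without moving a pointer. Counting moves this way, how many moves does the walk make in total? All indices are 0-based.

9 moves

l=0 r=11: -9+38=29 <43, l++
l=1 r=11: -8+38=30 <43, l++
l=2 r=11: -1+38=37 <43, l++
l=3 r=11: 3+38=41 <43, l++
l=4 r=11: 7+38=45 >43, r--
l=4 r=10: 7+27=34 <43, l++
l=5 r=10: 9+27=36 <43, l++
l=6 r=10: 13+27=40 <43, l++
l=7 r=10: 16+27=43, found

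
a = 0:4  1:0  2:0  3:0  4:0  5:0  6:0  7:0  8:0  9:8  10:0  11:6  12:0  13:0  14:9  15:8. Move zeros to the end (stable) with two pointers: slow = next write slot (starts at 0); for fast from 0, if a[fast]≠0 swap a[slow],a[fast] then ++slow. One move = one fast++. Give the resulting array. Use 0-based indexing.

[4, 8, 6, 9, 8, 0, 0, 0, 0, 0, 0, 0, 0, 0, 0, 0]

(s=0,f=0) a[fast]=4≠0 swap→a[0]=4 → slow++,fast++
(s=1,f=1) a[fast]=0 → fast++
(s=1,f=2) a[fast]=0 → fast++
(s=1,f=3) a[fast]=0 → fast++
(s=1,f=4) a[fast]=0 → fast++
(s=1,f=5) a[fast]=0 → fast++
(s=1,f=6) a[fast]=0 → fast++
(s=1,f=7) a[fast]=0 → fast++
(s=1,f=8) a[fast]=0 → fast++
(s=1,f=9) a[fast]=8≠0 swap→a[1]=8 → slow++,fast++
(s=2,f=10) a[fast]=0 → fast++
(s=2,f=11) a[fast]=6≠0 swap→a[2]=6 → slow++,fast++
(s=3,f=12) a[fast]=0 → fast++
(s=3,f=13) a[fast]=0 → fast++
(s=3,f=14) a[fast]=9≠0 swap→a[3]=9 → slow++,fast++
(s=4,f=15) a[fast]=8≠0 swap→a[4]=8 → slow++,fast++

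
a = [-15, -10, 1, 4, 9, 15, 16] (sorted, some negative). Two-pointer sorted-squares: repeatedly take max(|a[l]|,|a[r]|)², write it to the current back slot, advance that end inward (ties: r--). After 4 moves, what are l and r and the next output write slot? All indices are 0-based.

[0,6] |-15|<=|16| out[6]=256 → r--
[0,5] |-15|<=|15| out[5]=225 → r--
[0,4] |-15|>|9| out[4]=225 → l++
[1,4] |-10|>|9| out[3]=100 → l++

l=2, r=4, next write slot=2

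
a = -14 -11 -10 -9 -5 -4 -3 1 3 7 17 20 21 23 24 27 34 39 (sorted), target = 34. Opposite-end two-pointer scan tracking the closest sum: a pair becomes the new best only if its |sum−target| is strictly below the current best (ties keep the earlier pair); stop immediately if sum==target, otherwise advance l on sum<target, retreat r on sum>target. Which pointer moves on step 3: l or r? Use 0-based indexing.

l

[0,17] -14+39=25 d=9 * → l++
[1,17] -11+39=28 d=6 * → l++
[2,17] -10+39=29 d=5 * → l++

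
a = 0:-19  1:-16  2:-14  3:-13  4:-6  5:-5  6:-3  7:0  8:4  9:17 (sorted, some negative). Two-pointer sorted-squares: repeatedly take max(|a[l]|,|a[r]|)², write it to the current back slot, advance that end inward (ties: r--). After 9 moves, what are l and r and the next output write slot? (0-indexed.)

l=0 r=9: |-19|>|17| out[9]=361, l++
l=1 r=9: |-16|<=|17| out[8]=289, r--
l=1 r=8: |-16|>|4| out[7]=256, l++
l=2 r=8: |-14|>|4| out[6]=196, l++
l=3 r=8: |-13|>|4| out[5]=169, l++
l=4 r=8: |-6|>|4| out[4]=36, l++
l=5 r=8: |-5|>|4| out[3]=25, l++
l=6 r=8: |-3|<=|4| out[2]=16, r--
l=6 r=7: |-3|>|0| out[1]=9, l++

l=7, r=7, next write slot=0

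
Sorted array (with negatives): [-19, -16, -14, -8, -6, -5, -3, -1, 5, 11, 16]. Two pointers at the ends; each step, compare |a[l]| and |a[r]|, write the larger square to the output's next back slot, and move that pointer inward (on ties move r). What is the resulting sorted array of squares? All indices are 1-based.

[1, 9, 25, 25, 36, 64, 121, 196, 256, 256, 361]

[1,11] |-19|>|16| out[11]=361 → l++
[2,11] |-16|<=|16| out[10]=256 → r--
[2,10] |-16|>|11| out[9]=256 → l++
[3,10] |-14|>|11| out[8]=196 → l++
[4,10] |-8|<=|11| out[7]=121 → r--
[4,9] |-8|>|5| out[6]=64 → l++
[5,9] |-6|>|5| out[5]=36 → l++
[6,9] |-5|<=|5| out[4]=25 → r--
[6,8] |-5|>|-1| out[3]=25 → l++
[7,8] |-3|>|-1| out[2]=9 → l++
[8,8] |-1|<=|-1| out[1]=1 → r--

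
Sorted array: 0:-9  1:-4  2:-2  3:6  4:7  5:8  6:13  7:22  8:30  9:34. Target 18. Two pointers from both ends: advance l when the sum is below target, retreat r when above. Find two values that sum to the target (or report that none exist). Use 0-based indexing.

(-4, 22)

l=0 r=9: -9+34=25 >18, r--
l=0 r=8: -9+30=21 >18, r--
l=0 r=7: -9+22=13 <18, l++
l=1 r=7: -4+22=18, found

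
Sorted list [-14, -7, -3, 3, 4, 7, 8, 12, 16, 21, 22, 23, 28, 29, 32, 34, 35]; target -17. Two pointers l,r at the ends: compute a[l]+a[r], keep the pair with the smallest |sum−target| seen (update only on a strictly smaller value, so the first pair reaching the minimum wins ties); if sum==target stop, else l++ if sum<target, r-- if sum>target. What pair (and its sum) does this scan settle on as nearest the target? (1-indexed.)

pair (-14, -3) with sum -17 (|Δ|=0)

[1,17] -14+35=21 d=38 * → r--
[1,16] -14+34=20 d=37 * → r--
[1,15] -14+32=18 d=35 * → r--
[1,14] -14+29=15 d=32 * → r--
[1,13] -14+28=14 d=31 * → r--
[1,12] -14+23=9 d=26 * → r--
[1,11] -14+22=8 d=25 * → r--
[1,10] -14+21=7 d=24 * → r--
[1,9] -14+16=2 d=19 * → r--
[1,8] -14+12=-2 d=15 * → r--
[1,7] -14+8=-6 d=11 * → r--
[1,6] -14+7=-7 d=10 * → r--
[1,5] -14+4=-10 d=7 * → r--
[1,4] -14+3=-11 d=6 * → r--
[1,3] -14+-3=-17 d=0 * → stop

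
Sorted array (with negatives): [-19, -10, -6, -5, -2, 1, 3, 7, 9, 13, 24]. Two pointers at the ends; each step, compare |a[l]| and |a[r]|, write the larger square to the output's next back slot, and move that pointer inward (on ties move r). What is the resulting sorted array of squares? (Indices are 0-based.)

[0,10] |-19|<=|24| out[10]=576 → r--
[0,9] |-19|>|13| out[9]=361 → l++
[1,9] |-10|<=|13| out[8]=169 → r--
[1,8] |-10|>|9| out[7]=100 → l++
[2,8] |-6|<=|9| out[6]=81 → r--
[2,7] |-6|<=|7| out[5]=49 → r--
[2,6] |-6|>|3| out[4]=36 → l++
[3,6] |-5|>|3| out[3]=25 → l++
[4,6] |-2|<=|3| out[2]=9 → r--
[4,5] |-2|>|1| out[1]=4 → l++
[5,5] |1|<=|1| out[0]=1 → r--

[1, 4, 9, 25, 36, 49, 81, 100, 169, 361, 576]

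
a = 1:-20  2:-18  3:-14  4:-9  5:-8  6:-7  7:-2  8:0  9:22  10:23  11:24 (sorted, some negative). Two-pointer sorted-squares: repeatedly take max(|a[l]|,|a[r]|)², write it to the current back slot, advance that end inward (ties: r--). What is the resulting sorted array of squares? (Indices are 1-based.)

[1,11] |-20|<=|24| out[11]=576 → r--
[1,10] |-20|<=|23| out[10]=529 → r--
[1,9] |-20|<=|22| out[9]=484 → r--
[1,8] |-20|>|0| out[8]=400 → l++
[2,8] |-18|>|0| out[7]=324 → l++
[3,8] |-14|>|0| out[6]=196 → l++
[4,8] |-9|>|0| out[5]=81 → l++
[5,8] |-8|>|0| out[4]=64 → l++
[6,8] |-7|>|0| out[3]=49 → l++
[7,8] |-2|>|0| out[2]=4 → l++
[8,8] |0|<=|0| out[1]=0 → r--

[0, 4, 49, 64, 81, 196, 324, 400, 484, 529, 576]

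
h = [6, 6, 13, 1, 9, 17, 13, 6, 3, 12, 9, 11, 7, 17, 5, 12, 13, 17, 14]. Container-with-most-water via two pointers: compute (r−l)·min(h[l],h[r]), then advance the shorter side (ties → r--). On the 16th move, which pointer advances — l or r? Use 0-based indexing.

r

l=0 r=18: min(6,14)*18=108 best=108 *, l++
l=1 r=18: min(6,14)*17=102 best=108, l++
l=2 r=18: min(13,14)*16=208 best=208 *, l++
l=3 r=18: min(1,14)*15=15 best=208, l++
l=4 r=18: min(9,14)*14=126 best=208, l++
l=5 r=18: min(17,14)*13=182 best=208, r--
l=5 r=17: min(17,17)*12=204 best=208, r--
l=5 r=16: min(17,13)*11=143 best=208, r--
l=5 r=15: min(17,12)*10=120 best=208, r--
l=5 r=14: min(17,5)*9=45 best=208, r--
l=5 r=13: min(17,17)*8=136 best=208, r--
l=5 r=12: min(17,7)*7=49 best=208, r--
l=5 r=11: min(17,11)*6=66 best=208, r--
l=5 r=10: min(17,9)*5=45 best=208, r--
l=5 r=9: min(17,12)*4=48 best=208, r--
l=5 r=8: min(17,3)*3=9 best=208, r--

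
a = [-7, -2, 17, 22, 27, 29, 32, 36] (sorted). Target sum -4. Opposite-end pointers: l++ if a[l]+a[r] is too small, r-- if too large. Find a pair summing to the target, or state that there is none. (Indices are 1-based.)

l=1 r=8: -7+36=29 >-4, r--
l=1 r=7: -7+32=25 >-4, r--
l=1 r=6: -7+29=22 >-4, r--
l=1 r=5: -7+27=20 >-4, r--
l=1 r=4: -7+22=15 >-4, r--
l=1 r=3: -7+17=10 >-4, r--
l=1 r=2: -7+-2=-9 <-4, l++

no pair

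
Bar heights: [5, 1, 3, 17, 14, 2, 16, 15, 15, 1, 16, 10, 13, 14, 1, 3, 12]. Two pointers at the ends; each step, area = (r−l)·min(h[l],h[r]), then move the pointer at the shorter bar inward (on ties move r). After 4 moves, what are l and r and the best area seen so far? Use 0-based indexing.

l=0 r=16: min(5,12)*16=80 best=80 *, l++
l=1 r=16: min(1,12)*15=15 best=80, l++
l=2 r=16: min(3,12)*14=42 best=80, l++
l=3 r=16: min(17,12)*13=156 best=156 *, r--

l=3, r=15, best area=156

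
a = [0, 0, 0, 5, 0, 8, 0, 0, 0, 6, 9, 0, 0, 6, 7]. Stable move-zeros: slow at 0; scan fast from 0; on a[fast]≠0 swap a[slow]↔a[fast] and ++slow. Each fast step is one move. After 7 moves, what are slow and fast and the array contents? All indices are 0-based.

(s=0,f=0) a[fast]=0 → fast++
(s=0,f=1) a[fast]=0 → fast++
(s=0,f=2) a[fast]=0 → fast++
(s=0,f=3) a[fast]=5≠0 swap→a[0]=5 → slow++,fast++
(s=1,f=4) a[fast]=0 → fast++
(s=1,f=5) a[fast]=8≠0 swap→a[1]=8 → slow++,fast++
(s=2,f=6) a[fast]=0 → fast++

slow=2, fast=7, a=[5, 8, 0, 0, 0, 0, 0, 0, 0, 6, 9, 0, 0, 6, 7]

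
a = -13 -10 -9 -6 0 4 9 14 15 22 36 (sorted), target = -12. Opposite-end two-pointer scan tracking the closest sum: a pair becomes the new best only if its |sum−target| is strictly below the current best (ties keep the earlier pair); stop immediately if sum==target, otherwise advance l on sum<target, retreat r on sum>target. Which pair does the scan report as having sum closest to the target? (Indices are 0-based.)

l=0 r=10: -13+36=23 d=35 *, r--
l=0 r=9: -13+22=9 d=21 *, r--
l=0 r=8: -13+15=2 d=14 *, r--
l=0 r=7: -13+14=1 d=13 *, r--
l=0 r=6: -13+9=-4 d=8 *, r--
l=0 r=5: -13+4=-9 d=3 *, r--
l=0 r=4: -13+0=-13 d=1 *, l++
l=1 r=4: -10+0=-10 d=2, r--
l=1 r=3: -10+-6=-16 d=4, l++
l=2 r=3: -9+-6=-15 d=3, l++

pair (-13, 0) with sum -13 (|Δ|=1)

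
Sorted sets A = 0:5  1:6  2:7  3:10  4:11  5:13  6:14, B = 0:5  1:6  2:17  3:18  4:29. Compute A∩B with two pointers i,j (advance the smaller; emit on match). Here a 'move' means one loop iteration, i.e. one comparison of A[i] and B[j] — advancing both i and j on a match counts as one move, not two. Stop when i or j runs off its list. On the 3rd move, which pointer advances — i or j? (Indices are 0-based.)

[i=0,j=0] 5==5 emit → i++,j++
[i=1,j=1] 6==6 emit → i++,j++
[i=2,j=2] 7<17 → i++

i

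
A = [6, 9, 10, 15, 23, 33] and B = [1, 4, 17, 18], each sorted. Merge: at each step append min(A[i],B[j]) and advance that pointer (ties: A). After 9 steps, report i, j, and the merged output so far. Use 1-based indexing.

i=6, j=5, merged so far=[1, 4, 6, 9, 10, 15, 17, 18, 23]

i=1 j=1: A[i]=6>B[j]=1 take 1, j++
i=1 j=2: A[i]=6>B[j]=4 take 4, j++
i=1 j=3: A[i]=6<=B[j]=17 take 6, i++
i=2 j=3: A[i]=9<=B[j]=17 take 9, i++
i=3 j=3: A[i]=10<=B[j]=17 take 10, i++
i=4 j=3: A[i]=15<=B[j]=17 take 15, i++
i=5 j=3: A[i]=23>B[j]=17 take 17, j++
i=5 j=4: A[i]=23>B[j]=18 take 18, j++
i=5 j=5: B done, take A[i]=23, i++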